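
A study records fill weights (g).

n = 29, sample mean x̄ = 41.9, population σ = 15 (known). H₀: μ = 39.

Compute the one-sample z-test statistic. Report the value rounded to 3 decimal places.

SE = σ/√n = 15/√29 = 2.7854
z = (x̄−μ₀)/SE = (41.9−39)/2.7854 = 1.0411

test statistic = 1.041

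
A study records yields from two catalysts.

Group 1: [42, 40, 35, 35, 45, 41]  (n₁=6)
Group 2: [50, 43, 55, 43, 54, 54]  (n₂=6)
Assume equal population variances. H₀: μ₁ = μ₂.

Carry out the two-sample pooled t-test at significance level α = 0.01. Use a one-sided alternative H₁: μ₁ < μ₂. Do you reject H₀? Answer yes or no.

reject H₀: yes

x̄₁=39.667, s₁=3.983, n₁=6
x̄₂=49.833, s₂=5.565, n₂=6
s_p² = [5·3.983² + 5·5.565²]/10 = 23.4167
SE = √(s_p²·(1/6+1/6)) = 2.7938
t = (39.667−49.833)/2.7938 = -3.6390
df = 10
p-value (one-sided, H₁ less) = 0.00227
At α=0.01: p < α → reject H₀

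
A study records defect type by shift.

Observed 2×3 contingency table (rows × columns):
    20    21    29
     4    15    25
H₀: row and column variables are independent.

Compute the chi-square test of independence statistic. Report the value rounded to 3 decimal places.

Row totals [70, 44], col totals [24, 36, 54], n=114
χ² = (20−14.74)²/14.74 + (21−22.11)²/22.11 + (29−33.16)²/33.16 + (4−9.26)²/9.26 + (15−13.89)²/13.89 + (25−20.84)²/20.84 = 6.3642
df = 2

test statistic = 6.364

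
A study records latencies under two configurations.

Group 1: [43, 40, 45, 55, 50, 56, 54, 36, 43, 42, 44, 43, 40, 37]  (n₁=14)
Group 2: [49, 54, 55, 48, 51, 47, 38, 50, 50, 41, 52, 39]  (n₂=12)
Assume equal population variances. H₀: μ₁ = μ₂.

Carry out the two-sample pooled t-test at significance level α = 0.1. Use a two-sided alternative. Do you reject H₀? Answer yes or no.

x̄₁=44.857, s₁=6.467, n₁=14
x̄₂=47.833, s₂=5.638, n₂=12
s_p² = [13·6.467² + 11·5.638²]/24 = 37.2242
SE = √(s_p²·(1/14+1/12)) = 2.4002
t = (44.857−47.833)/2.4002 = -1.2400
df = 24
p-value (two-sided) = 0.22697
At α=0.1: p ≥ α → fail to reject H₀

reject H₀: no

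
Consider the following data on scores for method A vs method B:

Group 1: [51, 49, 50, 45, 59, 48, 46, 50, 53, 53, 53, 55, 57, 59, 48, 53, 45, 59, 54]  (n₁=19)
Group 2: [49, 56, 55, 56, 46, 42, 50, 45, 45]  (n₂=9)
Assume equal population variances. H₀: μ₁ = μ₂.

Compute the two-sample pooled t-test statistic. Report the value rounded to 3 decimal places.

x̄₁=51.947, s₁=4.552, n₁=19
x̄₂=49.333, s₂=5.292, n₂=9
s_p² = [18·4.552² + 8·5.292²]/26 = 22.9595
SE = √(s_p²·(1/19+1/9)) = 1.9389
t = (51.947−49.333)/1.9389 = 1.3482
df = 26

test statistic = 1.348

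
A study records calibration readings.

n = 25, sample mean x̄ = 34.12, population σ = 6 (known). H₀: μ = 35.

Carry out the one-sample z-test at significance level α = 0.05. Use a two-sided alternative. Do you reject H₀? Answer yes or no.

SE = σ/√n = 6/√25 = 1.2000
z = (x̄−μ₀)/SE = (34.12−35)/1.2000 = -0.7333
p-value (two-sided) = 0.46336
At α=0.05: p ≥ α → fail to reject H₀

reject H₀: no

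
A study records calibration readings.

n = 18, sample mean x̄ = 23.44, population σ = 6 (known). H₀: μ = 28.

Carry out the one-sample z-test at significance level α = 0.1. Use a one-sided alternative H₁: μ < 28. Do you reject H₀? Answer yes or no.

reject H₀: yes

SE = σ/√n = 6/√18 = 1.4142
z = (x̄−μ₀)/SE = (23.44−28)/1.4142 = -3.2244
p-value (one-sided, H₁ less) = 0.00063
At α=0.1: p < α → reject H₀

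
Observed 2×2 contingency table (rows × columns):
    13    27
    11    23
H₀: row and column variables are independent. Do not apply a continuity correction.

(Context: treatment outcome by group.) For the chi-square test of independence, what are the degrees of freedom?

degrees of freedom = 1

df = (r−1)(c−1) = (2−1)·(2−1) = 1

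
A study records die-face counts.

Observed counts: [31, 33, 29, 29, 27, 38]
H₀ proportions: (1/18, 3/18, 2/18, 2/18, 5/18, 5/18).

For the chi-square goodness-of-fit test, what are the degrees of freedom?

degrees of freedom = 5

df = k − 1 = 6 − 1 = 5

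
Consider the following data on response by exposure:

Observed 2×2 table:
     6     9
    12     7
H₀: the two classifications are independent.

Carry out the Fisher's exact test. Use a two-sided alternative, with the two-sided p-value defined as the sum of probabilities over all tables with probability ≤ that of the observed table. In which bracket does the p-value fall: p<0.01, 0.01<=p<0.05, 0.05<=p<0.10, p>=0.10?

p-value bracket: p>=0.10

Margins: r₁=15, r₂=19, c₁=18, c₂=16, n=34
p_obs = C(15,6)·C(19,12)/C(34,18); sum pmf over tables with pmf ≤ p_obs
p-value (two-sided) = 0.29982
→ bracket: p>=0.10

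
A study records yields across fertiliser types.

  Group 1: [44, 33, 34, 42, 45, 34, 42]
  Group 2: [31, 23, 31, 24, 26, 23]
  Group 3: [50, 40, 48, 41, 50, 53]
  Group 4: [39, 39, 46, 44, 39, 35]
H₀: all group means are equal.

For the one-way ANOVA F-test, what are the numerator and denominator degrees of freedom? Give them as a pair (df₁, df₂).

k = 4 groups, N = 25 total
df = (k−1, N−k) = (4−1, 25−4) = (3, 21)

degrees of freedom = [3, 21]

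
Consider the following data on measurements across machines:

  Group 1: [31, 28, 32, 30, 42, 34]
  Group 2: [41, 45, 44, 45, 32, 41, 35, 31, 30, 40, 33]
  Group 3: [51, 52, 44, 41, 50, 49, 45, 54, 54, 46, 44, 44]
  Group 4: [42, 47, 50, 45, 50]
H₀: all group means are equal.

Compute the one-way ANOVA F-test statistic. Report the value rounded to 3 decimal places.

Group means [32.83, 37.91, 47.83, 46.80], grand mean 41.824
SSB = Σnᵢ(x̄ᵢ−x̄)² = 1210.732; SSW = ΣΣ(x−x̄ᵢ)² = 718.209
MSB = 1210.732/3 = 403.5774; MSW = 718.209/30 = 23.9403
F = MSB/MSW = 16.8577
df = (3, 30)

test statistic = 16.858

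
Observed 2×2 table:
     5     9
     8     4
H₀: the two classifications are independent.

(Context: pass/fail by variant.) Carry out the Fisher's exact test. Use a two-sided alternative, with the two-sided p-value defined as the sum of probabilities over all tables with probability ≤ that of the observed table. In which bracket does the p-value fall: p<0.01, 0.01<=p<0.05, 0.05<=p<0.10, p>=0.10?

Margins: r₁=14, r₂=12, c₁=13, c₂=13, n=26
p_obs = C(14,5)·C(12,8)/C(26,13); sum pmf over tables with pmf ≤ p_obs
p-value (two-sided) = 0.23774
→ bracket: p>=0.10

p-value bracket: p>=0.10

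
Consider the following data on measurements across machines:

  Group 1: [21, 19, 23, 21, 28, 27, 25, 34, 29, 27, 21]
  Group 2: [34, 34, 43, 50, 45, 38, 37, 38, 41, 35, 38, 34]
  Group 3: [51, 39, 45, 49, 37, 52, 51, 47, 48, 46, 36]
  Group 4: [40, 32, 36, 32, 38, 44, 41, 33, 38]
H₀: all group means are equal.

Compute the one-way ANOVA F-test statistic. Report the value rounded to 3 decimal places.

test statistic = 33.262

Group means [25.00, 38.92, 45.55, 37.11], grand mean 36.674
SSB = Σnᵢ(x̄ᵢ−x̄)² = 2426.909; SSW = ΣΣ(x−x̄ᵢ)² = 948.533
MSB = 2426.909/3 = 808.9697; MSW = 948.533/39 = 24.3214
F = MSB/MSW = 33.2617
df = (3, 39)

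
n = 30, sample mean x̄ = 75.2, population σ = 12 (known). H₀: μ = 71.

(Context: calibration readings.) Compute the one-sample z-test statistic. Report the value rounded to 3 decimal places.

test statistic = 1.917

SE = σ/√n = 12/√30 = 2.1909
z = (x̄−μ₀)/SE = (75.2−71)/2.1909 = 1.9170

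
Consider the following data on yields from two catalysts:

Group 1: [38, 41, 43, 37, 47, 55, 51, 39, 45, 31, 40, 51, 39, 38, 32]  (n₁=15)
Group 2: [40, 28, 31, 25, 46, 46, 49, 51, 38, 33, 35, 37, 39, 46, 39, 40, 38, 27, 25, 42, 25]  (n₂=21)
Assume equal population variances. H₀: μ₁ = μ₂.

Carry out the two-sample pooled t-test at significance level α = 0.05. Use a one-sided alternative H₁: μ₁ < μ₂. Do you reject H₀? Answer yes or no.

x̄₁=41.800, s₁=6.899, n₁=15
x̄₂=37.143, s₂=8.076, n₂=21
s_p² = [14·6.899² + 20·8.076²]/34 = 57.9697
SE = √(s_p²·(1/15+1/21)) = 2.5739
t = (41.800−37.143)/2.5739 = 1.8094
df = 34
p-value (one-sided, H₁ less) = 0.96038
At α=0.05: p ≥ α → fail to reject H₀

reject H₀: no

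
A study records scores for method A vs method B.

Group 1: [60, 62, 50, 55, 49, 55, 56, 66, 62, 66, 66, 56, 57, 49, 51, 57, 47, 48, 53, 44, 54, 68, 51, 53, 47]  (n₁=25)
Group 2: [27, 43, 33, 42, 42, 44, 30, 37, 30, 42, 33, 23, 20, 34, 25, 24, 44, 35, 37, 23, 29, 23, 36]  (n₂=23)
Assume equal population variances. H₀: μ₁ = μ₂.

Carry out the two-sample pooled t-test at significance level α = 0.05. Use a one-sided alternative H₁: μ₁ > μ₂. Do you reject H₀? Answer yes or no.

x̄₁=55.280, s₁=6.767, n₁=25
x̄₂=32.870, s₂=7.730, n₂=23
s_p² = [24·6.767² + 22·7.730²]/46 = 52.4706
SE = √(s_p²·(1/25+1/23)) = 2.0929
t = (55.280−32.870)/2.0929 = 10.7079
df = 46
p-value (one-sided, H₁ greater) = 0.00000
At α=0.05: p < α → reject H₀

reject H₀: yes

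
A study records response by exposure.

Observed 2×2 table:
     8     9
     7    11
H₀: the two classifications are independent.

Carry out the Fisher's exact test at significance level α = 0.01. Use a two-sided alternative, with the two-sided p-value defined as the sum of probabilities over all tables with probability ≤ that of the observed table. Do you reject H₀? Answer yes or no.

Margins: r₁=17, r₂=18, c₁=15, c₂=20, n=35
p_obs = C(17,8)·C(18,7)/C(35,15); sum pmf over tables with pmf ≤ p_obs
p-value (two-sided) = 0.73799
At α=0.01: p ≥ α → fail to reject H₀

reject H₀: no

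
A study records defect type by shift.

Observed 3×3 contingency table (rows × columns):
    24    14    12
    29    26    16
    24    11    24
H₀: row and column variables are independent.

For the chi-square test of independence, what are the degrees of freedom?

degrees of freedom = 4

df = (r−1)(c−1) = (3−1)·(3−1) = 4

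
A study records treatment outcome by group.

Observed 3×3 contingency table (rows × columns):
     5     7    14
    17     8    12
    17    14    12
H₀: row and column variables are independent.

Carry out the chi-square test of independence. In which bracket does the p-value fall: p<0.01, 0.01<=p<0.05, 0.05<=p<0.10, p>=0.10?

p-value bracket: p>=0.10

Row totals [26, 37, 43], col totals [39, 29, 38], n=106
χ² = (5−9.57)²/9.57 + (7−7.11)²/7.11 + (14−9.32)²/9.32 + (17−13.61)²/13.61 + (8−10.12)²/10.12 + (12−13.26)²/13.26 + (17−15.82)²/15.82 + (14−11.76)²/11.76 + (12−15.42)²/15.42 = 7.2079
df = 4
p-value (upper-tail) = 0.12530
→ bracket: p>=0.10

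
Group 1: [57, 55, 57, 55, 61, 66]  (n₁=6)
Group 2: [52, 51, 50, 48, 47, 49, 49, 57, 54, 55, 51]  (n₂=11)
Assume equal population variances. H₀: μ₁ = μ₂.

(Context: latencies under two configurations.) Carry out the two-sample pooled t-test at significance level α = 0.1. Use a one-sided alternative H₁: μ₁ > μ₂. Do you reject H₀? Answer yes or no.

x̄₁=58.500, s₁=4.278, n₁=6
x̄₂=51.182, s₂=3.093, n₂=11
s_p² = [5·4.278² + 10·3.093²]/15 = 12.4758
SE = √(s_p²·(1/6+1/11)) = 1.7926
t = (58.500−51.182)/1.7926 = 4.0824
df = 15
p-value (one-sided, H₁ greater) = 0.00049
At α=0.1: p < α → reject H₀

reject H₀: yes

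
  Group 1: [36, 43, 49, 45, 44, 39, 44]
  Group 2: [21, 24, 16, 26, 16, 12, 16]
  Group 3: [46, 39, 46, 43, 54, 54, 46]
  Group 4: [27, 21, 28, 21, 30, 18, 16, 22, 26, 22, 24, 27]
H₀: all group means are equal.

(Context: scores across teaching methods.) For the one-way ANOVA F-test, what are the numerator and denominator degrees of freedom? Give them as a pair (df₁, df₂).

degrees of freedom = [3, 29]

k = 4 groups, N = 33 total
df = (k−1, N−k) = (4−1, 33−4) = (3, 29)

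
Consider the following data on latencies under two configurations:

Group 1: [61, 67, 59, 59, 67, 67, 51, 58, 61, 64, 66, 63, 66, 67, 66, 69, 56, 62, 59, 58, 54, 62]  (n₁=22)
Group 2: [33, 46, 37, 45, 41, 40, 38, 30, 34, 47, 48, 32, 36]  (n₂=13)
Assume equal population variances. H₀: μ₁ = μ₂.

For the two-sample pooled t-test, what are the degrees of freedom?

df = n₁ + n₂ − 2 = 22 + 13 − 2 = 33

degrees of freedom = 33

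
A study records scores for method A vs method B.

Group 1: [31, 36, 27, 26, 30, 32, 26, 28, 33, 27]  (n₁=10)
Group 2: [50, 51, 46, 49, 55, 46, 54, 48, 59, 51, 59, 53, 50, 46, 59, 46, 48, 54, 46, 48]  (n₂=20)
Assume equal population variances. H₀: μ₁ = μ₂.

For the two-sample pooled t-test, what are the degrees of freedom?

degrees of freedom = 28

df = n₁ + n₂ − 2 = 10 + 20 − 2 = 28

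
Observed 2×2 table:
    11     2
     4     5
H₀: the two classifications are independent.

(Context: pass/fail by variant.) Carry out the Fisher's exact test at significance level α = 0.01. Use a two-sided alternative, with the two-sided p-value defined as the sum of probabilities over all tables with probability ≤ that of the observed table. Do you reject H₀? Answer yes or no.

reject H₀: no

Margins: r₁=13, r₂=9, c₁=15, c₂=7, n=22
p_obs = C(13,11)·C(9,4)/C(22,15); sum pmf over tables with pmf ≤ p_obs
p-value (two-sided) = 0.07430
At α=0.01: p ≥ α → fail to reject H₀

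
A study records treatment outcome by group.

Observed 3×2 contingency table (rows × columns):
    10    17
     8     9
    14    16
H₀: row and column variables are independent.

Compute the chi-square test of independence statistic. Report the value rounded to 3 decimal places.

test statistic = 0.668

Row totals [27, 17, 30], col totals [32, 42], n=74
χ² = (10−11.68)²/11.68 + (17−15.32)²/15.32 + (8−7.35)²/7.35 + (9−9.65)²/9.65 + (14−12.97)²/12.97 + (16−17.03)²/17.03 = 0.6678
df = 2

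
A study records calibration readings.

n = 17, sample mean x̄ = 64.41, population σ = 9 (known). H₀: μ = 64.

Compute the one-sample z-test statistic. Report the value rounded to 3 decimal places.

SE = σ/√n = 9/√17 = 2.1828
z = (x̄−μ₀)/SE = (64.41−64)/2.1828 = 0.1878

test statistic = 0.188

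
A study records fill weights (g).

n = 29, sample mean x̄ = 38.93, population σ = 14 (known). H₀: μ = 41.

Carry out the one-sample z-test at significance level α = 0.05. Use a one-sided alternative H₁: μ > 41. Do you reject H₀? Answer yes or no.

SE = σ/√n = 14/√29 = 2.5997
z = (x̄−μ₀)/SE = (38.93−41)/2.5997 = -0.7962
p-value (one-sided, H₁ greater) = 0.78705
At α=0.05: p ≥ α → fail to reject H₀

reject H₀: no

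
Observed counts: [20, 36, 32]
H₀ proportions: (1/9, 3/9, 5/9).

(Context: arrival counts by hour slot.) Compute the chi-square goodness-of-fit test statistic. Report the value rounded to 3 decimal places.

n = 88; E_i = n·p_i = [9.78, 29.33, 48.89]
χ² = (20−9.78)²/9.78 + (36−29.33)²/29.33 + (32−48.89)²/48.89 = 18.0364
df = 2

test statistic = 18.036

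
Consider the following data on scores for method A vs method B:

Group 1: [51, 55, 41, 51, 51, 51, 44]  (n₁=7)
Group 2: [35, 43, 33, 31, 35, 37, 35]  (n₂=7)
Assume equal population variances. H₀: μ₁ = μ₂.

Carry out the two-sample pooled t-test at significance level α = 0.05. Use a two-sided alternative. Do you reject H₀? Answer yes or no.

reject H₀: yes

x̄₁=49.143, s₁=4.845, n₁=7
x̄₂=35.571, s₂=3.780, n₂=7
s_p² = [6·4.845² + 6·3.780²]/12 = 18.8810
SE = √(s_p²·(1/7+1/7)) = 2.3226
t = (49.143−35.571)/2.3226 = 5.8432
df = 12
p-value (two-sided) = 0.00008
At α=0.05: p < α → reject H₀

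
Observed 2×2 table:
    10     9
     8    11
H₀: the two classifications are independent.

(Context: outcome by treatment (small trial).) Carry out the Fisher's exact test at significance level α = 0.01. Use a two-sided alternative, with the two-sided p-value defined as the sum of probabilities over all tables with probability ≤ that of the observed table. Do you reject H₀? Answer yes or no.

reject H₀: no

Margins: r₁=19, r₂=19, c₁=18, c₂=20, n=38
p_obs = C(19,10)·C(19,8)/C(38,18); sum pmf over tables with pmf ≤ p_obs
p-value (two-sided) = 0.74585
At α=0.01: p ≥ α → fail to reject H₀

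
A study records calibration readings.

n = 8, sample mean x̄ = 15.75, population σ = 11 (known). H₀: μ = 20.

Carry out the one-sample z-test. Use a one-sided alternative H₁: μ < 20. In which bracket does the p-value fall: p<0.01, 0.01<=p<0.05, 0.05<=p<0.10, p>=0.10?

SE = σ/√n = 11/√8 = 3.8891
z = (x̄−μ₀)/SE = (15.75−20)/3.8891 = -1.0928
p-value (one-sided, H₁ less) = 0.13724
→ bracket: p>=0.10

p-value bracket: p>=0.10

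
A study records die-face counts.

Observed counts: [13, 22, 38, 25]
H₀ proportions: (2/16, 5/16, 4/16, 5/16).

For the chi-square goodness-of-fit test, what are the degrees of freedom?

df = k − 1 = 4 − 1 = 3

degrees of freedom = 3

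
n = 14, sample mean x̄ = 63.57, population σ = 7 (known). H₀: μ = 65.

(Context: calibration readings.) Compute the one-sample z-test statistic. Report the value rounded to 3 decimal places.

SE = σ/√n = 7/√14 = 1.8708
z = (x̄−μ₀)/SE = (63.57−65)/1.8708 = -0.7644

test statistic = -0.764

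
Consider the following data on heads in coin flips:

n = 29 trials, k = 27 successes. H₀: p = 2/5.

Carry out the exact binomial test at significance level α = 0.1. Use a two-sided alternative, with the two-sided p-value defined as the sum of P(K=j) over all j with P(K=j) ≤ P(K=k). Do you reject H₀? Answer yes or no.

Exact binomial: n=29, k=27, p₀=2/5=0.4000
P(X=j) = C(n,j)·p₀^j·(1−p₀)^(n−j); p = Σ P(X=j) over j with P(X=j) ≤ P(X=27)
p-value (two-sided) = 0.00000
At α=0.1: p < α → reject H₀

reject H₀: yes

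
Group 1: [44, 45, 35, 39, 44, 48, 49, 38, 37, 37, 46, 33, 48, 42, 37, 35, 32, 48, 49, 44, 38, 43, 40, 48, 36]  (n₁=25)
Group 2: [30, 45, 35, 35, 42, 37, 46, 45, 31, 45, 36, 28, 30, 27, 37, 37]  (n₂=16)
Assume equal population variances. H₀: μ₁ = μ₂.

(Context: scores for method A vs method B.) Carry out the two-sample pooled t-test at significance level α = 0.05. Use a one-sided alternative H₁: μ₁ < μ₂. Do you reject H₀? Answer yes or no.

reject H₀: no

x̄₁=41.400, s₁=5.424, n₁=25
x̄₂=36.625, s₂=6.428, n₂=16
s_p² = [24·5.424² + 15·6.428²]/39 = 33.9936
SE = √(s_p²·(1/25+1/16)) = 1.8666
t = (41.400−36.625)/1.8666 = 2.5581
df = 39
p-value (one-sided, H₁ less) = 0.99274
At α=0.05: p ≥ α → fail to reject H₀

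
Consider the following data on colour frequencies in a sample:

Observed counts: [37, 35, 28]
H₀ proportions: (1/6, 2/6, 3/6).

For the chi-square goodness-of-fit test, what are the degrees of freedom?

df = k − 1 = 3 − 1 = 2

degrees of freedom = 2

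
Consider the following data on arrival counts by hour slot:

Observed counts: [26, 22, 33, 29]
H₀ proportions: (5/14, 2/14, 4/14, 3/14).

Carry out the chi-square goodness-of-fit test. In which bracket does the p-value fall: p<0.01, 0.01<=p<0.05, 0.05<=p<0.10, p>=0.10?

p-value bracket: 0.01<=p<0.05

n = 110; E_i = n·p_i = [39.29, 15.71, 31.43, 23.57]
χ² = (26−39.29)²/39.29 + (22−15.71)²/15.71 + (33−31.43)²/31.43 + (29−23.57)²/23.57 = 8.3361
df = 3
p-value (upper-tail) = 0.03955
→ bracket: 0.01<=p<0.05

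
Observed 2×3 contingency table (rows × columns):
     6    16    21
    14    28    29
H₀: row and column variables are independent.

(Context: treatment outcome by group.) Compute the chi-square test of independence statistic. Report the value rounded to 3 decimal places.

Row totals [43, 71], col totals [20, 44, 50], n=114
χ² = (6−7.54)²/7.54 + (16−16.60)²/16.60 + (21−18.86)²/18.86 + (14−12.46)²/12.46 + (28−27.40)²/27.40 + (29−31.14)²/31.14 = 0.9317
df = 2

test statistic = 0.932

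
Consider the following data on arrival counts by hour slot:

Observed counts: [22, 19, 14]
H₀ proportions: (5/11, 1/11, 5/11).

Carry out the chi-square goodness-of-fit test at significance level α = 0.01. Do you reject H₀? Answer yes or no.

reject H₀: yes

n = 55; E_i = n·p_i = [25.00, 5.00, 25.00]
χ² = (22−25.00)²/25.00 + (19−5.00)²/5.00 + (14−25.00)²/25.00 = 44.4000
df = 2
p-value (upper-tail) = 0.00000
At α=0.01: p < α → reject H₀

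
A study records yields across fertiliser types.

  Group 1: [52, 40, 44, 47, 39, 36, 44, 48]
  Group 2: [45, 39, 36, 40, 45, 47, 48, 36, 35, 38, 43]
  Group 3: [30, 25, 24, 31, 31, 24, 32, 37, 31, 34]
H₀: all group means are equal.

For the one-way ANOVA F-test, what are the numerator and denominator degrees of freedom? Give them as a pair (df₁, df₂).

k = 3 groups, N = 29 total
df = (k−1, N−k) = (3−1, 29−3) = (2, 26)

degrees of freedom = [2, 26]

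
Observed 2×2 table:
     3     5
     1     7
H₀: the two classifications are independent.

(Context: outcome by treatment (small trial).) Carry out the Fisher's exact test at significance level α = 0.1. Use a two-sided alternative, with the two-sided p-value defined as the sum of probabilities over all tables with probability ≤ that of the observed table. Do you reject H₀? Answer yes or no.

reject H₀: no

Margins: r₁=8, r₂=8, c₁=4, c₂=12, n=16
p_obs = C(8,3)·C(8,1)/C(16,4); sum pmf over tables with pmf ≤ p_obs
p-value (two-sided) = 0.56923
At α=0.1: p ≥ α → fail to reject H₀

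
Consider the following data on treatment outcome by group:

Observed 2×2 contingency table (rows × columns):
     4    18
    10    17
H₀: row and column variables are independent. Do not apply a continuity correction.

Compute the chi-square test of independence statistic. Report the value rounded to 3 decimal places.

Row totals [22, 27], col totals [14, 35], n=49
χ² = (4−6.29)²/6.29 + (18−15.71)²/15.71 + (10−7.71)²/7.71 + (17−19.29)²/19.29 = 2.1118
df = 1

test statistic = 2.112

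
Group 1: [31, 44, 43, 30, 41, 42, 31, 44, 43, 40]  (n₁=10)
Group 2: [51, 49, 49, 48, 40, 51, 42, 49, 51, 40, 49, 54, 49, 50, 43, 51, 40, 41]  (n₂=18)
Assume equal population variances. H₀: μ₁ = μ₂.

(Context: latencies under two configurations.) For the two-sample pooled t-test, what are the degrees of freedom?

df = n₁ + n₂ − 2 = 10 + 18 − 2 = 26

degrees of freedom = 26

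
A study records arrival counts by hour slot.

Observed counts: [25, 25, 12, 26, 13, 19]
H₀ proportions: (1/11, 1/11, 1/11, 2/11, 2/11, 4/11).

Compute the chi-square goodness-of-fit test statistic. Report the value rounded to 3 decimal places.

test statistic = 54.785

n = 120; E_i = n·p_i = [10.91, 10.91, 10.91, 21.82, 21.82, 43.64]
χ² = (25−10.91)²/10.91 + (25−10.91)²/10.91 + (12−10.91)²/10.91 + (26−21.82)²/21.82 + (13−21.82)²/21.82 + (19−43.64)²/43.64 = 54.7854
df = 5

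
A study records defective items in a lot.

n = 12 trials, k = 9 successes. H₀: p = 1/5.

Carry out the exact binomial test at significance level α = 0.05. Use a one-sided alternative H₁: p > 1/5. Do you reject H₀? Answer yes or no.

Exact binomial: n=12, k=9, p₀=1/5=0.2000
P(X≥9) from Σ C(n,i)·p₀^i·(1−p₀)^(n−i)
p-value (one-sided, H₁ greater) = 0.00006
At α=0.05: p < α → reject H₀

reject H₀: yes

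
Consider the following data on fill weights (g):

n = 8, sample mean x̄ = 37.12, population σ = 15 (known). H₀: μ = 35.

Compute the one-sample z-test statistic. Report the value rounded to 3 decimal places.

test statistic = 0.400

SE = σ/√n = 15/√8 = 5.3033
z = (x̄−μ₀)/SE = (37.12−35)/5.3033 = 0.3998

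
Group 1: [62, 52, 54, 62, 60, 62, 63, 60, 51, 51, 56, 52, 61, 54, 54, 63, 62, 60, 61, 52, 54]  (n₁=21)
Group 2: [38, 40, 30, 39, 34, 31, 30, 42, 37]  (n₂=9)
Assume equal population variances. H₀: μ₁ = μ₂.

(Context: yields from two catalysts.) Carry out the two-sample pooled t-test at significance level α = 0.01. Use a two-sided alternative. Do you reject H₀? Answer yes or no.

x̄₁=57.429, s₁=4.534, n₁=21
x̄₂=35.667, s₂=4.555, n₂=9
s_p² = [20·4.534² + 8·4.555²]/28 = 20.6122
SE = √(s_p²·(1/21+1/9)) = 1.8088
t = (57.429−35.667)/1.8088 = 12.0311
df = 28
p-value (two-sided) = 0.00000
At α=0.01: p < α → reject H₀

reject H₀: yes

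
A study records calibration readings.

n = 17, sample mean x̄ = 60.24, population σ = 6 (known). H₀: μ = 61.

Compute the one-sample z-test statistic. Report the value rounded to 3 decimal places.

test statistic = -0.522

SE = σ/√n = 6/√17 = 1.4552
z = (x̄−μ₀)/SE = (60.24−61)/1.4552 = -0.5223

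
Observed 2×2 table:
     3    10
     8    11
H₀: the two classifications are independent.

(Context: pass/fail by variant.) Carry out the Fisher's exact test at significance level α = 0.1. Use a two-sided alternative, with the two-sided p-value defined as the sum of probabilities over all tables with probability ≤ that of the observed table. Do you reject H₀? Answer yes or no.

Margins: r₁=13, r₂=19, c₁=11, c₂=21, n=32
p_obs = C(13,3)·C(19,8)/C(32,11); sum pmf over tables with pmf ≤ p_obs
p-value (two-sided) = 0.45013
At α=0.1: p ≥ α → fail to reject H₀

reject H₀: no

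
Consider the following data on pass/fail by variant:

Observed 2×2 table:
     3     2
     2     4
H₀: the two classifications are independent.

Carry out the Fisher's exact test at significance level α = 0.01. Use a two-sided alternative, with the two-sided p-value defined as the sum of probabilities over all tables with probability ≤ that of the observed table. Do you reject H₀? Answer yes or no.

Margins: r₁=5, r₂=6, c₁=5, c₂=6, n=11
p_obs = C(5,3)·C(6,2)/C(11,5); sum pmf over tables with pmf ≤ p_obs
p-value (two-sided) = 0.56710
At α=0.01: p ≥ α → fail to reject H₀

reject H₀: no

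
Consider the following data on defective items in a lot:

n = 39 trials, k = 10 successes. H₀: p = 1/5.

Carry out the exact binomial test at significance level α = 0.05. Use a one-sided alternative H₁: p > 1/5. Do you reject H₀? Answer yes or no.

reject H₀: no

Exact binomial: n=39, k=10, p₀=1/5=0.2000
P(X≥10) from Σ C(n,i)·p₀^i·(1−p₀)^(n−i)
p-value (one-sided, H₁ greater) = 0.24136
At α=0.05: p ≥ α → fail to reject H₀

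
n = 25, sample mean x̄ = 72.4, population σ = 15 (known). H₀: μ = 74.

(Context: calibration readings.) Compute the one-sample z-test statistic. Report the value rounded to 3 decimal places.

SE = σ/√n = 15/√25 = 3.0000
z = (x̄−μ₀)/SE = (72.4−74)/3.0000 = -0.5333

test statistic = -0.533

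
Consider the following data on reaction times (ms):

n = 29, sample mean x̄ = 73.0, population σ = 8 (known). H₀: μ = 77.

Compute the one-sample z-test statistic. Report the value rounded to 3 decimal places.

SE = σ/√n = 8/√29 = 1.4856
z = (x̄−μ₀)/SE = (73.0−77)/1.4856 = -2.6926

test statistic = -2.693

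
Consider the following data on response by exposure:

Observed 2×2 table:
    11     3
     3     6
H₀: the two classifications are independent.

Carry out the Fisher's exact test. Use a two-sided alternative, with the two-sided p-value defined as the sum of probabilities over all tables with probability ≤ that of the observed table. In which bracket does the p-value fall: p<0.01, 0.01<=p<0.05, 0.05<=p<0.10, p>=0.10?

p-value bracket: 0.05<=p<0.10

Margins: r₁=14, r₂=9, c₁=14, c₂=9, n=23
p_obs = C(14,11)·C(9,3)/C(23,14); sum pmf over tables with pmf ≤ p_obs
p-value (two-sided) = 0.07710
→ bracket: 0.05<=p<0.10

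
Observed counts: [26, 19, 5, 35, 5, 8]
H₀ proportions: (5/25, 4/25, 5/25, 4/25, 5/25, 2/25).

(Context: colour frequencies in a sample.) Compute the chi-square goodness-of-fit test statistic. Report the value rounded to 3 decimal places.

n = 98; E_i = n·p_i = [19.60, 15.68, 19.60, 15.68, 19.60, 7.84]
χ² = (26−19.60)²/19.60 + (19−15.68)²/15.68 + (5−19.60)²/19.60 + (35−15.68)²/15.68 + (5−19.60)²/19.60 + (8−7.84)²/7.84 = 48.3520
df = 5

test statistic = 48.352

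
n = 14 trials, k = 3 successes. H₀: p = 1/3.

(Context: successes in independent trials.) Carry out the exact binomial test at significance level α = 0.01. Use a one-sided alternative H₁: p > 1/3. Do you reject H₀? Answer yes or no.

reject H₀: no

Exact binomial: n=14, k=3, p₀=1/3=0.3333
P(X≥3) from Σ C(n,i)·p₀^i·(1−p₀)^(n−i)
p-value (one-sided, H₁ greater) = 0.89467
At α=0.01: p ≥ α → fail to reject H₀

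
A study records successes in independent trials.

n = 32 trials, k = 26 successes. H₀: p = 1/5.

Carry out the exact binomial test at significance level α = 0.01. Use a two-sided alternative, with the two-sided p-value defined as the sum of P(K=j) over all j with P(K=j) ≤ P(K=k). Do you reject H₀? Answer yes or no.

Exact binomial: n=32, k=26, p₀=1/5=0.2000
P(X=j) = C(n,j)·p₀^j·(1−p₀)^(n−j); p = Σ P(X=j) over j with P(X=j) ≤ P(X=26)
p-value (two-sided) = 0.00000
At α=0.01: p < α → reject H₀

reject H₀: yes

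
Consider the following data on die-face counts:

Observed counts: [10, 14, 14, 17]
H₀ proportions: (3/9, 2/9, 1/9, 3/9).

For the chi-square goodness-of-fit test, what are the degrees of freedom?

df = k − 1 = 4 − 1 = 3

degrees of freedom = 3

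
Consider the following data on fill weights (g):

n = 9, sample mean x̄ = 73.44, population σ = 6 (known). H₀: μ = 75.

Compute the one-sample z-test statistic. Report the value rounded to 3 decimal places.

test statistic = -0.780

SE = σ/√n = 6/√9 = 2.0000
z = (x̄−μ₀)/SE = (73.44−75)/2.0000 = -0.7800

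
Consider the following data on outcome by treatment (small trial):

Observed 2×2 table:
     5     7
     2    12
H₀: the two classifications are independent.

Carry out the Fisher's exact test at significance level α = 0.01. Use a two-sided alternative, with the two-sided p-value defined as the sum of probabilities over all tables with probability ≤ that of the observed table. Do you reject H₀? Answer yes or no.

Margins: r₁=12, r₂=14, c₁=7, c₂=19, n=26
p_obs = C(12,5)·C(14,2)/C(26,7); sum pmf over tables with pmf ≤ p_obs
p-value (two-sided) = 0.19043
At α=0.01: p ≥ α → fail to reject H₀

reject H₀: no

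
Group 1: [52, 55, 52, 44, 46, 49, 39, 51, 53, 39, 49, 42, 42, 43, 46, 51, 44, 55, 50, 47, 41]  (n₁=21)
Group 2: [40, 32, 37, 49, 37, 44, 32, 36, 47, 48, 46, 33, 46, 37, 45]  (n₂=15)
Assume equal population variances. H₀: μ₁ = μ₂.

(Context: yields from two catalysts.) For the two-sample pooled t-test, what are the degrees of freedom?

df = n₁ + n₂ − 2 = 21 + 15 − 2 = 34

degrees of freedom = 34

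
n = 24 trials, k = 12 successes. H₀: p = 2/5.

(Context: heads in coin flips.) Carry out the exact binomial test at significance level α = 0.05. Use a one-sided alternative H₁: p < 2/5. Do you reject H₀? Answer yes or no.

Exact binomial: n=24, k=12, p₀=2/5=0.4000
P(X≤12) from Σ C(n,i)·p₀^i·(1−p₀)^(n−i)
p-value (one-sided, H₁ less) = 0.88573
At α=0.05: p ≥ α → fail to reject H₀

reject H₀: no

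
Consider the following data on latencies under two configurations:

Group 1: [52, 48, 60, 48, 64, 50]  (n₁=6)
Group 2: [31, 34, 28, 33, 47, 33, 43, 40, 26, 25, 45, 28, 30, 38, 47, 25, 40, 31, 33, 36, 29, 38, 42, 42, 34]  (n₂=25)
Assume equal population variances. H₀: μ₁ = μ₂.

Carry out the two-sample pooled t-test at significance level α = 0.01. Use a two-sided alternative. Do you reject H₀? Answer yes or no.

reject H₀: yes

x̄₁=53.667, s₁=6.743, n₁=6
x̄₂=35.120, s₂=6.784, n₂=25
s_p² = [5·6.743² + 24·6.784²]/29 = 45.9301
SE = √(s_p²·(1/6+1/25)) = 3.0809
t = (53.667−35.120)/3.0809 = 6.0198
df = 29
p-value (two-sided) = 0.00000
At α=0.01: p < α → reject H₀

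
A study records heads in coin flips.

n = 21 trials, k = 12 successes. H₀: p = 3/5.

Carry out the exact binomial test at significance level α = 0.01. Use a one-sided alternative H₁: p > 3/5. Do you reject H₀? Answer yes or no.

reject H₀: no

Exact binomial: n=21, k=12, p₀=3/5=0.6000
P(X≥12) from Σ C(n,i)·p₀^i·(1−p₀)^(n−i)
p-value (one-sided, H₁ greater) = 0.69144
At α=0.01: p ≥ α → fail to reject H₀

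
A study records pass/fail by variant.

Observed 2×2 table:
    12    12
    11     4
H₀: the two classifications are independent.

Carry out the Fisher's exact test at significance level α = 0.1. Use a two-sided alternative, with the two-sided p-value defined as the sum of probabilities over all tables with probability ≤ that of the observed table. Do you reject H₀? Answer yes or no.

reject H₀: no

Margins: r₁=24, r₂=15, c₁=23, c₂=16, n=39
p_obs = C(24,12)·C(15,11)/C(39,23); sum pmf over tables with pmf ≤ p_obs
p-value (two-sided) = 0.19232
At α=0.1: p ≥ α → fail to reject H₀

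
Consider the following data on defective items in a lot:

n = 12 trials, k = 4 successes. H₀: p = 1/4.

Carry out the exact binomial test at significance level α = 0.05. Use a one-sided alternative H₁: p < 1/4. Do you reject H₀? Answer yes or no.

Exact binomial: n=12, k=4, p₀=1/4=0.2500
P(X≤4) from Σ C(n,i)·p₀^i·(1−p₀)^(n−i)
p-value (one-sided, H₁ less) = 0.84236
At α=0.05: p ≥ α → fail to reject H₀

reject H₀: no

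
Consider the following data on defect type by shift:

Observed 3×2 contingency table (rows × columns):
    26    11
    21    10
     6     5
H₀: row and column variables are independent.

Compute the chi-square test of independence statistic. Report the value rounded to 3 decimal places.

Row totals [37, 31, 11], col totals [53, 26], n=79
χ² = (26−24.82)²/24.82 + (11−12.18)²/12.18 + (21−20.80)²/20.80 + (10−10.20)²/10.20 + (6−7.38)²/7.38 + (5−3.62)²/3.62 = 0.9594
df = 2

test statistic = 0.959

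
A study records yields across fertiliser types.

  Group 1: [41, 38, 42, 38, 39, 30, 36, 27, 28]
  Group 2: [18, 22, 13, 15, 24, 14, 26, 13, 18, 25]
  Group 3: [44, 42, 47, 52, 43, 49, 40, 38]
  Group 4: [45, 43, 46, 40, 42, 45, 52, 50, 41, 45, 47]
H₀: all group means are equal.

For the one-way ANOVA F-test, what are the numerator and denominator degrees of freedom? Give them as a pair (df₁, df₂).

degrees of freedom = [3, 34]

k = 4 groups, N = 38 total
df = (k−1, N−k) = (4−1, 38−4) = (3, 34)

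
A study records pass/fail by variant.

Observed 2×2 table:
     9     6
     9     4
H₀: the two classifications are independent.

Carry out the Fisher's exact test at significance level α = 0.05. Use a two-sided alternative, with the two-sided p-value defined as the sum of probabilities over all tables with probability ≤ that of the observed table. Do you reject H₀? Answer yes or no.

reject H₀: no

Margins: r₁=15, r₂=13, c₁=18, c₂=10, n=28
p_obs = C(15,9)·C(13,9)/C(28,18); sum pmf over tables with pmf ≤ p_obs
p-value (two-sided) = 0.70549
At α=0.05: p ≥ α → fail to reject H₀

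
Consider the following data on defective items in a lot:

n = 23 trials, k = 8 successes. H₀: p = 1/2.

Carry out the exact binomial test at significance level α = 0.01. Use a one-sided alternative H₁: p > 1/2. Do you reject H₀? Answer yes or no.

Exact binomial: n=23, k=8, p₀=1/2=0.5000
P(X≥8) from Σ C(n,i)·p₀^i·(1−p₀)^(n−i)
p-value (one-sided, H₁ greater) = 0.95343
At α=0.01: p ≥ α → fail to reject H₀

reject H₀: no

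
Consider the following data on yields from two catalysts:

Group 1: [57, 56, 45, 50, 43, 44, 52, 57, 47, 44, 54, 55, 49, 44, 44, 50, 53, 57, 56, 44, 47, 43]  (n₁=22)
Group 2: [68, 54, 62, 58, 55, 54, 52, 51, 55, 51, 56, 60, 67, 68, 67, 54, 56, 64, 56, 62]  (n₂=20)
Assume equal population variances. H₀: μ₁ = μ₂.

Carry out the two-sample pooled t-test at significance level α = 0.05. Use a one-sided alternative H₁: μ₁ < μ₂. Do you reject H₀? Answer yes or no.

reject H₀: yes

x̄₁=49.591, s₁=5.306, n₁=22
x̄₂=58.500, s₂=5.808, n₂=20
s_p² = [21·5.306² + 19·5.808²]/40 = 30.8080
SE = √(s_p²·(1/22+1/20)) = 1.7149
t = (49.591−58.500)/1.7149 = -5.1952
df = 40
p-value (one-sided, H₁ less) = 0.00000
At α=0.05: p < α → reject H₀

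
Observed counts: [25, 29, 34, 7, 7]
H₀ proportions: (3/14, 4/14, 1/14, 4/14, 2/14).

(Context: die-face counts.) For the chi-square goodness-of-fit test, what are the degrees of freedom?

degrees of freedom = 4

df = k − 1 = 5 − 1 = 4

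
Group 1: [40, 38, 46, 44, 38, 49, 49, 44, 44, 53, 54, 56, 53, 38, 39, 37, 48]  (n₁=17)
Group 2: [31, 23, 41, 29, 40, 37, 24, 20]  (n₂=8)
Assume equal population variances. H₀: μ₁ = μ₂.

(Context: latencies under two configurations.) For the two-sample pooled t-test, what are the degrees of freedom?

df = n₁ + n₂ − 2 = 17 + 8 − 2 = 23

degrees of freedom = 23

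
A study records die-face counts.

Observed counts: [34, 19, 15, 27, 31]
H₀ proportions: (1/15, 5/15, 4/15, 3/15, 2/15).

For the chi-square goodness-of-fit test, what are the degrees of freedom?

degrees of freedom = 4

df = k − 1 = 5 − 1 = 4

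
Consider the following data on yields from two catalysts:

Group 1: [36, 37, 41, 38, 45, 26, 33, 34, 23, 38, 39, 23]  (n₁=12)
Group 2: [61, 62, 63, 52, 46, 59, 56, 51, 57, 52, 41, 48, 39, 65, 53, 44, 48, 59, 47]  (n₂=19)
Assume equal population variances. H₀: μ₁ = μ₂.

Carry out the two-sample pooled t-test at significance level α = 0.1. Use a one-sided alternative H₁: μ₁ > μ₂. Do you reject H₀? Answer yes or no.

x̄₁=34.417, s₁=7.038, n₁=12
x̄₂=52.789, s₂=7.627, n₂=19
s_p² = [11·7.038² + 18·7.627²]/29 = 54.8991
SE = √(s_p²·(1/12+1/19)) = 2.7321
t = (34.417−52.789)/2.7321 = -6.7248
df = 29
p-value (one-sided, H₁ greater) = 1.00000
At α=0.1: p ≥ α → fail to reject H₀

reject H₀: no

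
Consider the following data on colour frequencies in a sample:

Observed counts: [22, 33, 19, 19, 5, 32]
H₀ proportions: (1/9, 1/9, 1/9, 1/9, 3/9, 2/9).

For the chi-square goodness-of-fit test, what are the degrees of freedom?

df = k − 1 = 6 − 1 = 5

degrees of freedom = 5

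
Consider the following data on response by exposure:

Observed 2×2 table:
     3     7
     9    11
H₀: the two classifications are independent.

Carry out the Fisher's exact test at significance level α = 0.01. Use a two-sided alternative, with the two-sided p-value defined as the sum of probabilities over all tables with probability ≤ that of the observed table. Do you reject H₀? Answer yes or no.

reject H₀: no

Margins: r₁=10, r₂=20, c₁=12, c₂=18, n=30
p_obs = C(10,3)·C(20,9)/C(30,12); sum pmf over tables with pmf ≤ p_obs
p-value (two-sided) = 0.69415
At α=0.01: p ≥ α → fail to reject H₀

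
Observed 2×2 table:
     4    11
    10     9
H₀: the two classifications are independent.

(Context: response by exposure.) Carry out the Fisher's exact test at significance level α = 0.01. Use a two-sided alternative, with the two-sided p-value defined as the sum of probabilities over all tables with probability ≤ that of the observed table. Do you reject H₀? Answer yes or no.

reject H₀: no

Margins: r₁=15, r₂=19, c₁=14, c₂=20, n=34
p_obs = C(15,4)·C(19,10)/C(34,14); sum pmf over tables with pmf ≤ p_obs
p-value (two-sided) = 0.17057
At α=0.01: p ≥ α → fail to reject H₀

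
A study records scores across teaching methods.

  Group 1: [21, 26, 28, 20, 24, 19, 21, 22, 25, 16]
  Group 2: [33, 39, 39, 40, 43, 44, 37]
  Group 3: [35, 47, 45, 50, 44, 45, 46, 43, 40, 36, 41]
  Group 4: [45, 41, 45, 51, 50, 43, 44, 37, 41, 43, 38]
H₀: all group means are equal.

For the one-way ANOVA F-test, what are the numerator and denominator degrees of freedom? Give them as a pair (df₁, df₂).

k = 4 groups, N = 39 total
df = (k−1, N−k) = (4−1, 39−4) = (3, 35)

degrees of freedom = [3, 35]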